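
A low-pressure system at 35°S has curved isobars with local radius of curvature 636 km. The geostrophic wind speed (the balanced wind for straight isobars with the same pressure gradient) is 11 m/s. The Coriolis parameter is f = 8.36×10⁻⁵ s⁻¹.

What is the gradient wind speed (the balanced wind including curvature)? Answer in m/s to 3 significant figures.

9.35 m/s

Around a low, centrifugal force acts outward with Coriolis, so pressure-gradient force balances both:
(1/ρ)|∂P/∂n| = fV + V²/R  →  V² + fR·V − fR·V_g = 0
With fR = 8.36×10⁻⁵ × 636×10³ m = 53.2 m/s:
V = [−fR + √((fR)² + 4 fR V_g)]/2 = [−53.2 + √(53.2² + 4×53.2×11)]/2 = 9.35 m/s
Subgeostrophic (V < V_g = 11 m/s), as expected around a low.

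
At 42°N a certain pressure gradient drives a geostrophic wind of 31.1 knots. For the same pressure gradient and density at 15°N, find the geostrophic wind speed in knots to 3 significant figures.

80.4 knots

With the same pressure gradient and density, V_g ∝ 1/f ∝ 1/sin φ.
V₂ = V₁ · sin φ₁ / sin φ₂ = 31.1 × sin 42° / sin 15°
V₂ = 31.1 × 0.6691/0.2588 = 80.4 knots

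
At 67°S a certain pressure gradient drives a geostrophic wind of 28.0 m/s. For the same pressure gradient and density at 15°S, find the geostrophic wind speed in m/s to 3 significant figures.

With the same pressure gradient and density, V_g ∝ 1/f ∝ 1/sin φ.
V₂ = V₁ · sin φ₁ / sin φ₂ = 28.0 × sin 67° / sin 15°
V₂ = 28.0 × 0.9205/0.2588 = 99.6 m/s

99.6 m/s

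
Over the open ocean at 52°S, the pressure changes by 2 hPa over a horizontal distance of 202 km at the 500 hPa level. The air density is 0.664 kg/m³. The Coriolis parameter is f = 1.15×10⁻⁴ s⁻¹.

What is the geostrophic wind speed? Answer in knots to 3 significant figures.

25.2 knots

Pressure gradient: |∂P/∂n| = 200 Pa / 202000 m = 9.90×10⁻⁴ Pa/m
Geostrophic balance (pressure-gradient force = Coriolis force):
V_g = (1/(fρ)) |∂P/∂n| = 9.90×10⁻⁴ / (1.15×10⁻⁴ × 0.664) = 13.0 m/s
Converting: 13.0 m/s × 1.944 = 25.2 knots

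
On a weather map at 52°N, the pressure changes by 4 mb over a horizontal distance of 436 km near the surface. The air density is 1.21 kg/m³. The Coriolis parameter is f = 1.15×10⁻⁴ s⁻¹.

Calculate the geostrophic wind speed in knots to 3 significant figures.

12.8 knots

Pressure gradient: |∂P/∂n| = 400 Pa / 436000 m = 9.17×10⁻⁴ Pa/m
Geostrophic balance (pressure-gradient force = Coriolis force):
V_g = (1/(fρ)) |∂P/∂n| = 9.17×10⁻⁴ / (1.15×10⁻⁴ × 1.21) = 6.59 m/s
Converting: 6.59 m/s × 1.944 = 12.8 knots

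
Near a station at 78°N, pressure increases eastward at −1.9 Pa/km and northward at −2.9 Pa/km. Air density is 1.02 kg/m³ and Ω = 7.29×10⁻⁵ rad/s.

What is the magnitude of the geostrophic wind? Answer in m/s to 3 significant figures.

23.8 m/s

Coriolis parameter at 78°N:
f = 2Ω sin φ = 2 × 7.29×10⁻⁵ × sin 78° = 1.43×10⁻⁴ s⁻¹
Component geostrophic relations (x east, y north):
u_g = −(1/(fρ)) ∂P/∂y,  v_g = (1/(fρ)) ∂P/∂x
u_g = −(−2.9×10⁻³)/(1.43×10⁻⁴ × 1.02) = 19.9 m/s;  v_g = (−1.9×10⁻³)/(1.43×10⁻⁴ × 1.02) = −13.1 m/s
|V_g| = √(u_g² + v_g²) = 23.8 m/s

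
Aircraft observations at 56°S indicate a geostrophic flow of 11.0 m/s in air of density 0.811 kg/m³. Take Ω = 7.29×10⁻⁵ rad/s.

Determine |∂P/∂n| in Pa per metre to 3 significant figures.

Coriolis parameter at 56°S:
f = 2Ω sin φ = 2 × 7.29×10⁻⁵ × sin 56° = 1.21×10⁻⁴ s⁻¹
Geostrophic balance rearranged: |∂P/∂n| = f ρ V_g
|∂P/∂n| = 1.21×10⁻⁴ × 0.811 × 11.0 = 1.08×10⁻³ Pa/m

1.08×10⁻³ Pa/m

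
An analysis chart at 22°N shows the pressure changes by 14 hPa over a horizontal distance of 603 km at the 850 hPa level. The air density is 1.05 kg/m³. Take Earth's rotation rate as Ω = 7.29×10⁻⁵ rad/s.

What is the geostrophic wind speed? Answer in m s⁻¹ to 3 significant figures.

40.5 m s⁻¹

Coriolis parameter at 22°N:
f = 2Ω sin φ = 2 × 7.29×10⁻⁵ × sin 22° = 5.46×10⁻⁵ s⁻¹
Pressure gradient: |∂P/∂n| = 1400 Pa / 603000 m = 2.32×10⁻³ Pa/m
Geostrophic balance (pressure-gradient force = Coriolis force):
V_g = (1/(fρ)) |∂P/∂n| = 2.32×10⁻³ / (5.46×10⁻⁵ × 1.05) = 40.5 m/s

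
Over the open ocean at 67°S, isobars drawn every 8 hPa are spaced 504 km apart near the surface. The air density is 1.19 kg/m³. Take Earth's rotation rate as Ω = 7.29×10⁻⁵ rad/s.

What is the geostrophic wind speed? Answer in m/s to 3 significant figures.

Coriolis parameter at 67°S:
f = 2Ω sin φ = 2 × 7.29×10⁻⁵ × sin 67° = 1.34×10⁻⁴ s⁻¹
Pressure gradient: |∂P/∂n| = 800 Pa / 504000 m = 1.59×10⁻³ Pa/m
Geostrophic balance (pressure-gradient force = Coriolis force):
V_g = (1/(fρ)) |∂P/∂n| = 1.59×10⁻³ / (1.34×10⁻⁴ × 1.19) = 9.94 m/s

9.94 m/s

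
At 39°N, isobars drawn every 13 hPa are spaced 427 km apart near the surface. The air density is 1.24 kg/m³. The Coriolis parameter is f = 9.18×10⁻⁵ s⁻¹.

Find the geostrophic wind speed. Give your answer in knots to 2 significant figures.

Pressure gradient: |∂P/∂n| = 1300 Pa / 427000 m = 3.04×10⁻³ Pa/m
Geostrophic balance (pressure-gradient force = Coriolis force):
V_g = (1/(fρ)) |∂P/∂n| = 3.04×10⁻³ / (9.18×10⁻⁵ × 1.24) = 26.7 m/s
Converting: 26.7 m/s × 1.944 = 52 knots

52 knots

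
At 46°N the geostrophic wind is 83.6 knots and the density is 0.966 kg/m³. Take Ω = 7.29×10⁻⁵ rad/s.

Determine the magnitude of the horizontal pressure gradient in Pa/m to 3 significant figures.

Coriolis parameter at 46°N:
f = 2Ω sin φ = 2 × 7.29×10⁻⁵ × sin 46° = 1.05×10⁻⁴ s⁻¹
Wind speed in SI: 83.6 knots = 43.0 m/s
Geostrophic balance rearranged: |∂P/∂n| = f ρ V_g
|∂P/∂n| = 1.05×10⁻⁴ × 0.966 × 43.0 = 4.36×10⁻³ Pa/m

4.36×10⁻³ Pa/m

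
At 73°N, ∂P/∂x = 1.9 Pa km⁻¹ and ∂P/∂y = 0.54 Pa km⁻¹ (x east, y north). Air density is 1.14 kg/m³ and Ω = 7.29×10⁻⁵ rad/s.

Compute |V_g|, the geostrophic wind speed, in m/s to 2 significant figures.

Coriolis parameter at 73°N:
f = 2Ω sin φ = 2 × 7.29×10⁻⁵ × sin 73° = 1.39×10⁻⁴ s⁻¹
Component geostrophic relations (x east, y north):
u_g = −(1/(fρ)) ∂P/∂y,  v_g = (1/(fρ)) ∂P/∂x
u_g = −(0.54×10⁻³)/(1.39×10⁻⁴ × 1.14) = −3.40 m/s;  v_g = (1.9×10⁻³)/(1.39×10⁻⁴ × 1.14) = 12.0 m/s
|V_g| = √(u_g² + v_g²) = 12.4 m/s

12 m/s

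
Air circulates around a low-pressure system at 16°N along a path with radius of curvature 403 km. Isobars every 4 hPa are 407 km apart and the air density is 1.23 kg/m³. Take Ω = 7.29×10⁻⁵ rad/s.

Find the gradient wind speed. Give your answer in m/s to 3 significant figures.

Coriolis parameter at 16°N:
f = 2Ω sin φ = 2 × 7.29×10⁻⁵ × sin 16° = 4.02×10⁻⁵ s⁻¹
Pressure gradient: |∂P/∂n| = 400 Pa / 407000 m = 9.83×10⁻⁴ Pa/m
Geostrophic speed: V_g = |∂P/∂n|/(fρ) = 9.83×10⁻⁴/(4.02×10⁻⁵ × 1.23) = 19.9 m/s
Around a low, centrifugal force acts outward with Coriolis, so pressure-gradient force balances both:
(1/ρ)|∂P/∂n| = fV + V²/R  →  V² + fR·V − fR·V_g = 0
With fR = 4.02×10⁻⁵ × 403×10³ m = 16.2 m/s:
V = [−fR + √((fR)² + 4 fR V_g)]/2 = [−16.2 + √(16.2² + 4×16.2×19.9)]/2 = 11.6 m/s
Subgeostrophic (V < V_g = 19.9 m/s), as expected around a low.

11.6 m/s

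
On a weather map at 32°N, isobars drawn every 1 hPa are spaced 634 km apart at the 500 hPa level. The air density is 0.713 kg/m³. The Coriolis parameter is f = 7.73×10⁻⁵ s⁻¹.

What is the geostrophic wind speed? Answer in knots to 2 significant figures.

Pressure gradient: |∂P/∂n| = 100 Pa / 634000 m = 1.58×10⁻⁴ Pa/m
Geostrophic balance (pressure-gradient force = Coriolis force):
V_g = (1/(fρ)) |∂P/∂n| = 1.58×10⁻⁴ / (7.73×10⁻⁵ × 0.713) = 2.86 m/s
Converting: 2.86 m/s × 1.944 = 5.6 knots

5.6 knots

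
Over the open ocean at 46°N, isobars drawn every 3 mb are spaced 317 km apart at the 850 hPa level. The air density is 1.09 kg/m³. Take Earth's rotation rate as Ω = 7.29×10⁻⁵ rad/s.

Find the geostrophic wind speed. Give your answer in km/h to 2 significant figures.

Coriolis parameter at 46°N:
f = 2Ω sin φ = 2 × 7.29×10⁻⁵ × sin 46° = 1.05×10⁻⁴ s⁻¹
Pressure gradient: |∂P/∂n| = 300 Pa / 317000 m = 9.46×10⁻⁴ Pa/m
Geostrophic balance (pressure-gradient force = Coriolis force):
V_g = (1/(fρ)) |∂P/∂n| = 9.46×10⁻⁴ / (1.05×10⁻⁴ × 1.09) = 8.28 m/s
Converting: 8.28 m/s × 3.6 = 30 km/h

30 km/h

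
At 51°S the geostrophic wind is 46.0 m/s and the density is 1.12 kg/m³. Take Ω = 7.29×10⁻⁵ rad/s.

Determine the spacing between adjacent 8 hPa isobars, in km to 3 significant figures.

Coriolis parameter at 51°S:
f = 2Ω sin φ = 2 × 7.29×10⁻⁵ × sin 51° = 1.13×10⁻⁴ s⁻¹
Geostrophic balance rearranged: |∂P/∂n| = f ρ V_g
|∂P/∂n| = 1.13×10⁻⁴ × 1.12 × 46.0 = 5.84×10⁻³ Pa/m
Isobar spacing: Δn = ΔP/|∂P/∂n| = 800 Pa / 5.84×10⁻³ Pa/m = 137042 m ≈ 137 km

137 km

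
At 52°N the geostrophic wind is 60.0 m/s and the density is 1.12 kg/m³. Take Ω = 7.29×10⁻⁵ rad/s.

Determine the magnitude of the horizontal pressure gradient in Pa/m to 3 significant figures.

7.72×10⁻³ Pa/m

Coriolis parameter at 52°N:
f = 2Ω sin φ = 2 × 7.29×10⁻⁵ × sin 52° = 1.15×10⁻⁴ s⁻¹
Geostrophic balance rearranged: |∂P/∂n| = f ρ V_g
|∂P/∂n| = 1.15×10⁻⁴ × 1.12 × 60.0 = 7.72×10⁻³ Pa/m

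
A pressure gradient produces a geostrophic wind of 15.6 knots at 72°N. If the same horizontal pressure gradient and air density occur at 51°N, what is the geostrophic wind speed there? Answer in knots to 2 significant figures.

With the same pressure gradient and density, V_g ∝ 1/f ∝ 1/sin φ.
V₂ = V₁ · sin φ₁ / sin φ₂ = 15.6 × sin 72° / sin 51°
V₂ = 15.6 × 0.9511/0.7771 = 19 knots

19 knots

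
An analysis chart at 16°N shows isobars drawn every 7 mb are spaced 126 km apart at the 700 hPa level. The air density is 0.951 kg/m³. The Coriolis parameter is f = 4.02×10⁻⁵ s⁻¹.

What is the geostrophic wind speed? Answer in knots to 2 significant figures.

Pressure gradient: |∂P/∂n| = 700 Pa / 126000 m = 5.56×10⁻³ Pa/m
Geostrophic balance (pressure-gradient force = Coriolis force):
V_g = (1/(fρ)) |∂P/∂n| = 5.56×10⁻³ / (4.02×10⁻⁵ × 0.951) = 145 m/s
Converting: 145 m/s × 1.944 = 280 knots

280 knots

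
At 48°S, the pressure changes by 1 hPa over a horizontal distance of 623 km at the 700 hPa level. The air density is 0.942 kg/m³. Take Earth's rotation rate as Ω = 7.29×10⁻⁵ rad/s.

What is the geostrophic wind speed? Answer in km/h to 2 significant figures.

Coriolis parameter at 48°S:
f = 2Ω sin φ = 2 × 7.29×10⁻⁵ × sin 48° = 1.08×10⁻⁴ s⁻¹
Pressure gradient: |∂P/∂n| = 100 Pa / 623000 m = 1.61×10⁻⁴ Pa/m
Geostrophic balance (pressure-gradient force = Coriolis force):
V_g = (1/(fρ)) |∂P/∂n| = 1.61×10⁻⁴ / (1.08×10⁻⁴ × 0.942) = 1.57 m/s
Converting: 1.57 m/s × 3.6 = 5.7 km/h

5.7 km/h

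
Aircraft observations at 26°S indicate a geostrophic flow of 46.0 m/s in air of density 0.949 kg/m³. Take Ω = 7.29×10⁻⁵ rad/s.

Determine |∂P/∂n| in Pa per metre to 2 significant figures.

2.8×10⁻³ Pa/m

Coriolis parameter at 26°S:
f = 2Ω sin φ = 2 × 7.29×10⁻⁵ × sin 26° = 6.39×10⁻⁵ s⁻¹
Geostrophic balance rearranged: |∂P/∂n| = f ρ V_g
|∂P/∂n| = 6.39×10⁻⁵ × 0.949 × 46.0 = 2.79×10⁻³ Pa/m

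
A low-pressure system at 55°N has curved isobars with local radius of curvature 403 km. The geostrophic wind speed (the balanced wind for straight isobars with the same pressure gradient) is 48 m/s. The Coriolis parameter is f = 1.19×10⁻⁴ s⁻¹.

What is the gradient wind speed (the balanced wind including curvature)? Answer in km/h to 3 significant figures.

Around a low, centrifugal force acts outward with Coriolis, so pressure-gradient force balances both:
(1/ρ)|∂P/∂n| = fV + V²/R  →  V² + fR·V − fR·V_g = 0
With fR = 1.19×10⁻⁴ × 403×10³ m = 48.0 m/s:
V = [−fR + √((fR)² + 4 fR V_g)]/2 = [−48.0 + √(48.0² + 4×48.0×48)]/2 = 29.7 m/s
Subgeostrophic (V < V_g = 48 m/s), as expected around a low.
Converting: 29.7 m/s × 3.6 = 107 km/h

107 km/h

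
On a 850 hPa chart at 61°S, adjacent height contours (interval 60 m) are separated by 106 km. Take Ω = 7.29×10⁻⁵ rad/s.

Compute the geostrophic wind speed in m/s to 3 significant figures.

43.5 m/s

Coriolis parameter at 61°S:
f = 2Ω sin φ = 2 × 7.29×10⁻⁵ × sin 61° = 1.28×10⁻⁴ s⁻¹
Height gradient: |∂Z/∂n| = 60 m / 106000 m = 5.66×10⁻⁴
On a pressure surface, geostrophic balance gives V_g = (g/f)|∂Z/∂n|:
V_g = 9.81 × 5.66×10⁻⁴ / 1.28×10⁻⁴ = 43.5 m/s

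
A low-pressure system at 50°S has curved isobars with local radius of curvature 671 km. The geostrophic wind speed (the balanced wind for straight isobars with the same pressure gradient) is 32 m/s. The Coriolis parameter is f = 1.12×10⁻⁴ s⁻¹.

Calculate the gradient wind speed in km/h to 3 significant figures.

87.1 km/h

Around a low, centrifugal force acts outward with Coriolis, so pressure-gradient force balances both:
(1/ρ)|∂P/∂n| = fV + V²/R  →  V² + fR·V − fR·V_g = 0
With fR = 1.12×10⁻⁴ × 671×10³ m = 75.2 m/s:
V = [−fR + √((fR)² + 4 fR V_g)]/2 = [−75.2 + √(75.2² + 4×75.2×32)]/2 = 24.2 m/s
Subgeostrophic (V < V_g = 32 m/s), as expected around a low.
Converting: 24.2 m/s × 3.6 = 87.1 km/h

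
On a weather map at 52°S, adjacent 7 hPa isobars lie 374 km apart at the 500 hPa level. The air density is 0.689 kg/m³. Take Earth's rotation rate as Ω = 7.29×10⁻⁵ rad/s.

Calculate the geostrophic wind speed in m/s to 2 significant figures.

Coriolis parameter at 52°S:
f = 2Ω sin φ = 2 × 7.29×10⁻⁵ × sin 52° = 1.15×10⁻⁴ s⁻¹
Pressure gradient: |∂P/∂n| = 700 Pa / 374000 m = 1.87×10⁻³ Pa/m
Geostrophic balance (pressure-gradient force = Coriolis force):
V_g = (1/(fρ)) |∂P/∂n| = 1.87×10⁻³ / (1.15×10⁻⁴ × 0.689) = 23.6 m/s

24 m/s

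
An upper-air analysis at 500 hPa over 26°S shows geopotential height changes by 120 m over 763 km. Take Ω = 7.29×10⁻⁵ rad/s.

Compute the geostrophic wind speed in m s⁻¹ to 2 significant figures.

Coriolis parameter at 26°S:
f = 2Ω sin φ = 2 × 7.29×10⁻⁵ × sin 26° = 6.39×10⁻⁵ s⁻¹
Height gradient: |∂Z/∂n| = 120 m / 763000 m = 1.57×10⁻⁴
On a pressure surface, geostrophic balance gives V_g = (g/f)|∂Z/∂n|:
V_g = 9.81 × 1.57×10⁻⁴ / 6.39×10⁻⁵ = 24.1 m/s

24 m s⁻¹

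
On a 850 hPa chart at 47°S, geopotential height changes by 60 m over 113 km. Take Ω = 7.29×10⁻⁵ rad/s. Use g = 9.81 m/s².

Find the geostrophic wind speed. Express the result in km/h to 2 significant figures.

Coriolis parameter at 47°S:
f = 2Ω sin φ = 2 × 7.29×10⁻⁵ × sin 47° = 1.07×10⁻⁴ s⁻¹
Height gradient: |∂Z/∂n| = 60 m / 113000 m = 5.31×10⁻⁴
On a pressure surface, geostrophic balance gives V_g = (g/f)|∂Z/∂n|:
V_g = 9.81 × 5.31×10⁻⁴ / 1.07×10⁻⁴ = 48.8 m/s
Converting: 48.8 m/s × 3.6 = 180 km/h

180 km/h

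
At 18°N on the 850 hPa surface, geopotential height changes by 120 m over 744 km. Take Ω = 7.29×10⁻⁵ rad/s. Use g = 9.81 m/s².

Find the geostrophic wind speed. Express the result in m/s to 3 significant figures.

35.1 m/s

Coriolis parameter at 18°N:
f = 2Ω sin φ = 2 × 7.29×10⁻⁵ × sin 18° = 4.51×10⁻⁵ s⁻¹
Height gradient: |∂Z/∂n| = 120 m / 744000 m = 1.61×10⁻⁴
On a pressure surface, geostrophic balance gives V_g = (g/f)|∂Z/∂n|:
V_g = 9.81 × 1.61×10⁻⁴ / 4.51×10⁻⁵ = 35.1 m/s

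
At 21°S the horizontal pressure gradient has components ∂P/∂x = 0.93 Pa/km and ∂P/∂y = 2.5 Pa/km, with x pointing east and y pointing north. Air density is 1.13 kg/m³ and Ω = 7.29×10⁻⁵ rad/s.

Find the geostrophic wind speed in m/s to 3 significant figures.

45.2 m/s

Coriolis parameter at 21°S:
f = 2Ω sin φ = 2 × 7.29×10⁻⁵ × sin 21° = 5.23×10⁻⁵ s⁻¹
In the Southern Hemisphere f is negative: f = −5.23×10⁻⁵ s⁻¹.
Component geostrophic relations (x east, y north):
u_g = −(1/(fρ)) ∂P/∂y,  v_g = (1/(fρ)) ∂P/∂x
u_g = −(2.5×10⁻³)/(−5.23×10⁻⁵ × 1.13) = 42.3 m/s;  v_g = (0.93×10⁻³)/(−5.23×10⁻⁵ × 1.13) = −15.8 m/s
|V_g| = √(u_g² + v_g²) = 45.2 m/s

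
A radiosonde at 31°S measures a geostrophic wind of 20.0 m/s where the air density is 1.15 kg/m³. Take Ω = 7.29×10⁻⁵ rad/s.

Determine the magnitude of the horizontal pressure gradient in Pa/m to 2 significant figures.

1.7×10⁻³ Pa/m

Coriolis parameter at 31°S:
f = 2Ω sin φ = 2 × 7.29×10⁻⁵ × sin 31° = 7.51×10⁻⁵ s⁻¹
Geostrophic balance rearranged: |∂P/∂n| = f ρ V_g
|∂P/∂n| = 7.51×10⁻⁵ × 1.15 × 20.0 = 1.73×10⁻³ Pa/m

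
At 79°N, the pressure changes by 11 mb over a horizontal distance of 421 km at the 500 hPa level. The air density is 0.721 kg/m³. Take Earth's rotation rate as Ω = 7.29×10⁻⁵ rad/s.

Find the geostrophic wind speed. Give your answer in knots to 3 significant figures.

49.2 knots

Coriolis parameter at 79°N:
f = 2Ω sin φ = 2 × 7.29×10⁻⁵ × sin 79° = 1.43×10⁻⁴ s⁻¹
Pressure gradient: |∂P/∂n| = 1100 Pa / 421000 m = 2.61×10⁻³ Pa/m
Geostrophic balance (pressure-gradient force = Coriolis force):
V_g = (1/(fρ)) |∂P/∂n| = 2.61×10⁻³ / (1.43×10⁻⁴ × 0.721) = 25.3 m/s
Converting: 25.3 m/s × 1.944 = 49.2 knots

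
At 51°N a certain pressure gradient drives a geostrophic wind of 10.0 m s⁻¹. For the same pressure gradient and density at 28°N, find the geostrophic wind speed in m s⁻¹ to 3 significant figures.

With the same pressure gradient and density, V_g ∝ 1/f ∝ 1/sin φ.
V₂ = V₁ · sin φ₁ / sin φ₂ = 10.0 × sin 51° / sin 28°
V₂ = 10.0 × 0.7771/0.4695 = 16.6 m s⁻¹

16.6 m s⁻¹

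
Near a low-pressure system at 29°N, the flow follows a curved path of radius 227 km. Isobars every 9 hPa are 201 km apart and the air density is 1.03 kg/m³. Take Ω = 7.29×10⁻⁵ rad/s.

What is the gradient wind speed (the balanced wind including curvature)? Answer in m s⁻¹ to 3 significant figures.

Coriolis parameter at 29°N:
f = 2Ω sin φ = 2 × 7.29×10⁻⁵ × sin 29° = 7.07×10⁻⁵ s⁻¹
Pressure gradient: |∂P/∂n| = 900 Pa / 201000 m = 4.48×10⁻³ Pa/m
Geostrophic speed: V_g = |∂P/∂n|/(fρ) = 4.48×10⁻³/(7.07×10⁻⁵ × 1.03) = 61.5 m/s
Around a low, centrifugal force acts outward with Coriolis, so pressure-gradient force balances both:
(1/ρ)|∂P/∂n| = fV + V²/R  →  V² + fR·V − fR·V_g = 0
With fR = 7.07×10⁻⁵ × 227×10³ m = 16.0 m/s:
V = [−fR + √((fR)² + 4 fR V_g)]/2 = [−16.0 + √(16.0² + 4×16.0×61.5)]/2 = 24.4 m/s
Subgeostrophic (V < V_g = 61.5 m/s), as expected around a low.

24.4 m s⁻¹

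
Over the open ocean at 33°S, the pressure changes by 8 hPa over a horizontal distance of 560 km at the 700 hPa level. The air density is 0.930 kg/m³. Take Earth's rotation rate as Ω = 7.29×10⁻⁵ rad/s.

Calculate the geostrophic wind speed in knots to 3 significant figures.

37.6 knots

Coriolis parameter at 33°S:
f = 2Ω sin φ = 2 × 7.29×10⁻⁵ × sin 33° = 7.94×10⁻⁵ s⁻¹
Pressure gradient: |∂P/∂n| = 800 Pa / 560000 m = 1.43×10⁻³ Pa/m
Geostrophic balance (pressure-gradient force = Coriolis force):
V_g = (1/(fρ)) |∂P/∂n| = 1.43×10⁻³ / (7.94×10⁻⁵ × 0.930) = 19.3 m/s
Converting: 19.3 m/s × 1.944 = 37.6 knots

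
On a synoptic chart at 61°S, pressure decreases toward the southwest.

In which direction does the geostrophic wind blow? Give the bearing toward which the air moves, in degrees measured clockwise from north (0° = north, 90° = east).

135°

The pressure-gradient force points toward the southwest (bearing 225°).
Geostrophic balance: in the Southern Hemisphere the Coriolis force deflects motion to the left, so the geostrophic wind blows 90° to the left of the pressure-gradient force (low pressure on the right).
Rotating 225° by 90° counterclockwise gives 135° — the wind blows toward the southeast.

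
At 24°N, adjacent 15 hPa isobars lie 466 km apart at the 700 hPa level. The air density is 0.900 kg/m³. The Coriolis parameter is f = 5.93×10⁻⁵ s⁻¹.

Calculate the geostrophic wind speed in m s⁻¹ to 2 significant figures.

60 m s⁻¹

Pressure gradient: |∂P/∂n| = 1500 Pa / 466000 m = 3.22×10⁻³ Pa/m
Geostrophic balance (pressure-gradient force = Coriolis force):
V_g = (1/(fρ)) |∂P/∂n| = 3.22×10⁻³ / (5.93×10⁻⁵ × 0.900) = 60.3 m/s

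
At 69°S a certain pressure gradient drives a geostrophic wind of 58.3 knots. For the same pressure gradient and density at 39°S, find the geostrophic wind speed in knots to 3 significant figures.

86.5 knots

With the same pressure gradient and density, V_g ∝ 1/f ∝ 1/sin φ.
V₂ = V₁ · sin φ₁ / sin φ₂ = 58.3 × sin 69° / sin 39°
V₂ = 58.3 × 0.9336/0.6293 = 86.5 knots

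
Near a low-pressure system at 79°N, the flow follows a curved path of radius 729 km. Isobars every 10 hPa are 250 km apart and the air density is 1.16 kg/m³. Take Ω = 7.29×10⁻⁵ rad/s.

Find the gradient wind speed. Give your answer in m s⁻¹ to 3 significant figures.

Coriolis parameter at 79°N:
f = 2Ω sin φ = 2 × 7.29×10⁻⁵ × sin 79° = 1.43×10⁻⁴ s⁻¹
Pressure gradient: |∂P/∂n| = 1000 Pa / 250000 m = 4.00×10⁻³ Pa/m
Geostrophic speed: V_g = |∂P/∂n|/(fρ) = 4.00×10⁻³/(1.43×10⁻⁴ × 1.16) = 24.1 m/s
Around a low, centrifugal force acts outward with Coriolis, so pressure-gradient force balances both:
(1/ρ)|∂P/∂n| = fV + V²/R  →  V² + fR·V − fR·V_g = 0
With fR = 1.43×10⁻⁴ × 729×10³ m = 104 m/s:
V = [−fR + √((fR)² + 4 fR V_g)]/2 = [−104 + √(104² + 4×104×24.1)]/2 = 20.2 m/s
Subgeostrophic (V < V_g = 24.1 m/s), as expected around a low.

20.2 m s⁻¹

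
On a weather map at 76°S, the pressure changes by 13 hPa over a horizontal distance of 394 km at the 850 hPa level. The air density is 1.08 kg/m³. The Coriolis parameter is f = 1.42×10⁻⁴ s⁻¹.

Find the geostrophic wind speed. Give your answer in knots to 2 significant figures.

Pressure gradient: |∂P/∂n| = 1300 Pa / 394000 m = 3.30×10⁻³ Pa/m
Geostrophic balance (pressure-gradient force = Coriolis force):
V_g = (1/(fρ)) |∂P/∂n| = 3.30×10⁻³ / (1.42×10⁻⁴ × 1.08) = 21.5 m/s
Converting: 21.5 m/s × 1.944 = 42 knots

42 knots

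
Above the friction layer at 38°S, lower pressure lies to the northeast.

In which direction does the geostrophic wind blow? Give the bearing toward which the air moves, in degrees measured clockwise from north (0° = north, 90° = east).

315°

The pressure-gradient force points toward the northeast (bearing 045°).
Geostrophic balance: in the Southern Hemisphere the Coriolis force deflects motion to the left, so the geostrophic wind blows 90° to the left of the pressure-gradient force (low pressure on the right).
Rotating 045° by 90° counterclockwise gives 315° — the wind blows toward the northwest.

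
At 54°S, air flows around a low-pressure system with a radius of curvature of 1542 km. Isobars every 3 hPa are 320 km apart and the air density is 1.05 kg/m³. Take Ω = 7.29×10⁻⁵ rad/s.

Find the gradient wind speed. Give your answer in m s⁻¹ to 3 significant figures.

Coriolis parameter at 54°S:
f = 2Ω sin φ = 2 × 7.29×10⁻⁵ × sin 54° = 1.18×10⁻⁴ s⁻¹
Pressure gradient: |∂P/∂n| = 300 Pa / 320000 m = 9.38×10⁻⁴ Pa/m
Geostrophic speed: V_g = |∂P/∂n|/(fρ) = 9.38×10⁻⁴/(1.18×10⁻⁴ × 1.05) = 7.57 m/s
Around a low, centrifugal force acts outward with Coriolis, so pressure-gradient force balances both:
(1/ρ)|∂P/∂n| = fV + V²/R  →  V² + fR·V − fR·V_g = 0
With fR = 1.18×10⁻⁴ × 1542×10³ m = 182 m/s:
V = [−fR + √((fR)² + 4 fR V_g)]/2 = [−182 + √(182² + 4×182×7.57)]/2 = 7.28 m/s
Subgeostrophic (V < V_g = 7.57 m/s), as expected around a low.

7.28 m s⁻¹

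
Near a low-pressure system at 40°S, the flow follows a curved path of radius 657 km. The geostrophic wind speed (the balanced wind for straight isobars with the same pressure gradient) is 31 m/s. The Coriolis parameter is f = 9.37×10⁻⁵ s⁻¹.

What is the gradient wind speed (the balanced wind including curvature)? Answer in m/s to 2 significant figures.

Around a low, centrifugal force acts outward with Coriolis, so pressure-gradient force balances both:
(1/ρ)|∂P/∂n| = fV + V²/R  →  V² + fR·V − fR·V_g = 0
With fR = 9.37×10⁻⁵ × 657×10³ m = 61.6 m/s:
V = [−fR + √((fR)² + 4 fR V_g)]/2 = [−61.6 + √(61.6² + 4×61.6×31)]/2 = 22.7 m/s
Subgeostrophic (V < V_g = 31 m/s), as expected around a low.

23 m/s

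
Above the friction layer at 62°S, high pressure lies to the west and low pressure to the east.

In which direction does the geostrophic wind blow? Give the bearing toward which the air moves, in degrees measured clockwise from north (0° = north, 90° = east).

The pressure-gradient force points toward the east (bearing 090°).
Geostrophic balance: in the Southern Hemisphere the Coriolis force deflects motion to the left, so the geostrophic wind blows 90° to the left of the pressure-gradient force (low pressure on the right).
Rotating 090° by 90° counterclockwise gives 000° — the wind blows toward the north.

000°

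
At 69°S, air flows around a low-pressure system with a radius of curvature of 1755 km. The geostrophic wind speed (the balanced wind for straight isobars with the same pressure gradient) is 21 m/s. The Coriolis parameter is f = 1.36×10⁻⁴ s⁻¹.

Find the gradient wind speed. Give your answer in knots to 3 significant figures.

Around a low, centrifugal force acts outward with Coriolis, so pressure-gradient force balances both:
(1/ρ)|∂P/∂n| = fV + V²/R  →  V² + fR·V − fR·V_g = 0
With fR = 1.36×10⁻⁴ × 1755×10³ m = 239 m/s:
V = [−fR + √((fR)² + 4 fR V_g)]/2 = [−239 + √(239² + 4×239×21)]/2 = 19.4 m/s
Subgeostrophic (V < V_g = 21 m/s), as expected around a low.
Converting: 19.4 m/s × 1.944 = 37.7 knots

37.7 knots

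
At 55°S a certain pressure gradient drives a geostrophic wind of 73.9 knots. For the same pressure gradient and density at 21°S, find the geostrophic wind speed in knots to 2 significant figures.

With the same pressure gradient and density, V_g ∝ 1/f ∝ 1/sin φ.
V₂ = V₁ · sin φ₁ / sin φ₂ = 73.9 × sin 55° / sin 21°
V₂ = 73.9 × 0.8192/0.3584 = 170 knots

170 knots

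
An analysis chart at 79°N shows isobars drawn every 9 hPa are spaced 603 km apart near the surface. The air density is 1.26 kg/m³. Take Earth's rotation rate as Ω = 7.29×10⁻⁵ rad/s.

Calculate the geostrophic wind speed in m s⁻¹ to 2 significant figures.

8.3 m s⁻¹

Coriolis parameter at 79°N:
f = 2Ω sin φ = 2 × 7.29×10⁻⁵ × sin 79° = 1.43×10⁻⁴ s⁻¹
Pressure gradient: |∂P/∂n| = 900 Pa / 603000 m = 1.49×10⁻³ Pa/m
Geostrophic balance (pressure-gradient force = Coriolis force):
V_g = (1/(fρ)) |∂P/∂n| = 1.49×10⁻³ / (1.43×10⁻⁴ × 1.26) = 8.28 m/s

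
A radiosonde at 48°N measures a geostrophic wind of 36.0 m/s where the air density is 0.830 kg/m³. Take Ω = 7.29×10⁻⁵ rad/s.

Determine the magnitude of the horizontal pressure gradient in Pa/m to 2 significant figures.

Coriolis parameter at 48°N:
f = 2Ω sin φ = 2 × 7.29×10⁻⁵ × sin 48° = 1.08×10⁻⁴ s⁻¹
Geostrophic balance rearranged: |∂P/∂n| = f ρ V_g
|∂P/∂n| = 1.08×10⁻⁴ × 0.830 × 36.0 = 3.24×10⁻³ Pa/m

3.2×10⁻³ Pa/m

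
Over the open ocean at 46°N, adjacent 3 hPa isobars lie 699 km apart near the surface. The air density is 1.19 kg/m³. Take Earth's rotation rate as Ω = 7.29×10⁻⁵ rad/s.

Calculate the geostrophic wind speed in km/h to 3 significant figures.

12.4 km/h

Coriolis parameter at 46°N:
f = 2Ω sin φ = 2 × 7.29×10⁻⁵ × sin 46° = 1.05×10⁻⁴ s⁻¹
Pressure gradient: |∂P/∂n| = 300 Pa / 699000 m = 4.29×10⁻⁴ Pa/m
Geostrophic balance (pressure-gradient force = Coriolis force):
V_g = (1/(fρ)) |∂P/∂n| = 4.29×10⁻⁴ / (1.05×10⁻⁴ × 1.19) = 3.44 m/s
Converting: 3.44 m/s × 3.6 = 12.4 km/h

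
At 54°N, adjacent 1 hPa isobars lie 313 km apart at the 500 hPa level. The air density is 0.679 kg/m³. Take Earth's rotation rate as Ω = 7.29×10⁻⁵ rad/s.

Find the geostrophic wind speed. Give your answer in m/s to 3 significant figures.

Coriolis parameter at 54°N:
f = 2Ω sin φ = 2 × 7.29×10⁻⁵ × sin 54° = 1.18×10⁻⁴ s⁻¹
Pressure gradient: |∂P/∂n| = 100 Pa / 313000 m = 3.19×10⁻⁴ Pa/m
Geostrophic balance (pressure-gradient force = Coriolis force):
V_g = (1/(fρ)) |∂P/∂n| = 3.19×10⁻⁴ / (1.18×10⁻⁴ × 0.679) = 3.99 m/s

3.99 m/s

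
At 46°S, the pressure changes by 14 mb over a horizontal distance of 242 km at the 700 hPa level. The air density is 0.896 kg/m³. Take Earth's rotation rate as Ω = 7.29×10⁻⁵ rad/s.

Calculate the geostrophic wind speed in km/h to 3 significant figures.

222 km/h

Coriolis parameter at 46°S:
f = 2Ω sin φ = 2 × 7.29×10⁻⁵ × sin 46° = 1.05×10⁻⁴ s⁻¹
Pressure gradient: |∂P/∂n| = 1400 Pa / 242000 m = 5.79×10⁻³ Pa/m
Geostrophic balance (pressure-gradient force = Coriolis force):
V_g = (1/(fρ)) |∂P/∂n| = 5.79×10⁻³ / (1.05×10⁻⁴ × 0.896) = 61.6 m/s
Converting: 61.6 m/s × 3.6 = 222 km/h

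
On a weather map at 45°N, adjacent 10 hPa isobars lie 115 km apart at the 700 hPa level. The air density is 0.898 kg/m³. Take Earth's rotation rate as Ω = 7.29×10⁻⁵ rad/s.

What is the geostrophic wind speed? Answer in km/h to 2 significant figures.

Coriolis parameter at 45°N:
f = 2Ω sin φ = 2 × 7.29×10⁻⁵ × sin 45° = 1.03×10⁻⁴ s⁻¹
Pressure gradient: |∂P/∂n| = 1000 Pa / 115000 m = 8.70×10⁻³ Pa/m
Geostrophic balance (pressure-gradient force = Coriolis force):
V_g = (1/(fρ)) |∂P/∂n| = 8.70×10⁻³ / (1.03×10⁻⁴ × 0.898) = 93.9 m/s
Converting: 93.9 m/s × 3.6 = 340 km/h

340 km/h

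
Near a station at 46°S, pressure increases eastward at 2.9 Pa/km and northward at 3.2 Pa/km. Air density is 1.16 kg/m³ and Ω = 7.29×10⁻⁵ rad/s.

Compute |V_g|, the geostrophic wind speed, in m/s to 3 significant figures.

Coriolis parameter at 46°S:
f = 2Ω sin φ = 2 × 7.29×10⁻⁵ × sin 46° = 1.05×10⁻⁴ s⁻¹
In the Southern Hemisphere f is negative: f = −1.05×10⁻⁴ s⁻¹.
Component geostrophic relations (x east, y north):
u_g = −(1/(fρ)) ∂P/∂y,  v_g = (1/(fρ)) ∂P/∂x
u_g = −(3.2×10⁻³)/(−1.05×10⁻⁴ × 1.16) = 26.3 m/s;  v_g = (2.9×10⁻³)/(−1.05×10⁻⁴ × 1.16) = −23.8 m/s
|V_g| = √(u_g² + v_g²) = 35.5 m/s

35.5 m/s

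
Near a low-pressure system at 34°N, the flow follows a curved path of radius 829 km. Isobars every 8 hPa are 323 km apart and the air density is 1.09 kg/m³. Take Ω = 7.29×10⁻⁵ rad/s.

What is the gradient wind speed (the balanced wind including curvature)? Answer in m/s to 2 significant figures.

Coriolis parameter at 34°N:
f = 2Ω sin φ = 2 × 7.29×10⁻⁵ × sin 34° = 8.15×10⁻⁵ s⁻¹
Pressure gradient: |∂P/∂n| = 800 Pa / 323000 m = 2.48×10⁻³ Pa/m
Geostrophic speed: V_g = |∂P/∂n|/(fρ) = 2.48×10⁻³/(8.15×10⁻⁵ × 1.09) = 27.9 m/s
Around a low, centrifugal force acts outward with Coriolis, so pressure-gradient force balances both:
(1/ρ)|∂P/∂n| = fV + V²/R  →  V² + fR·V − fR·V_g = 0
With fR = 8.15×10⁻⁵ × 829×10³ m = 67.6 m/s:
V = [−fR + √((fR)² + 4 fR V_g)]/2 = [−67.6 + √(67.6² + 4×67.6×27.9)]/2 = 21.2 m/s
Subgeostrophic (V < V_g = 27.9 m/s), as expected around a low.

21 m/s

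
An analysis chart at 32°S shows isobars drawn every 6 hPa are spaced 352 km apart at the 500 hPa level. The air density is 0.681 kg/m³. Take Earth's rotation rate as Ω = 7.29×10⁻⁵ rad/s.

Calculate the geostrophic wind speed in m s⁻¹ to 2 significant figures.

Coriolis parameter at 32°S:
f = 2Ω sin φ = 2 × 7.29×10⁻⁵ × sin 32° = 7.73×10⁻⁵ s⁻¹
Pressure gradient: |∂P/∂n| = 600 Pa / 352000 m = 1.70×10⁻³ Pa/m
Geostrophic balance (pressure-gradient force = Coriolis force):
V_g = (1/(fρ)) |∂P/∂n| = 1.70×10⁻³ / (7.73×10⁻⁵ × 0.681) = 32.4 m/s

32 m s⁻¹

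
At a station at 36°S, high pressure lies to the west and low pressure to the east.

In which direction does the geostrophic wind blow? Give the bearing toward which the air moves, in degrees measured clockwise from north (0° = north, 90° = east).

000°

The pressure-gradient force points toward the east (bearing 090°).
Geostrophic balance: in the Southern Hemisphere the Coriolis force deflects motion to the left, so the geostrophic wind blows 90° to the left of the pressure-gradient force (low pressure on the right).
Rotating 090° by 90° counterclockwise gives 000° — the wind blows toward the north.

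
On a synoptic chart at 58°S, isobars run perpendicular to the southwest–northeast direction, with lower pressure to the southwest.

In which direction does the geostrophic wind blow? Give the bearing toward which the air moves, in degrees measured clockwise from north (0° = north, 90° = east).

The pressure-gradient force points toward the southwest (bearing 225°).
Geostrophic balance: in the Southern Hemisphere the Coriolis force deflects motion to the left, so the geostrophic wind blows 90° to the left of the pressure-gradient force (low pressure on the right).
Rotating 225° by 90° counterclockwise gives 135° — the wind blows toward the southeast.

135°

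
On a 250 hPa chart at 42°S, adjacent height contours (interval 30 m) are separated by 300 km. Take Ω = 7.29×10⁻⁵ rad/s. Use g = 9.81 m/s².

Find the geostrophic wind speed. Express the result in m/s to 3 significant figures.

Coriolis parameter at 42°S:
f = 2Ω sin φ = 2 × 7.29×10⁻⁵ × sin 42° = 9.76×10⁻⁵ s⁻¹
Height gradient: |∂Z/∂n| = 30 m / 300000 m = 1.00×10⁻⁴
On a pressure surface, geostrophic balance gives V_g = (g/f)|∂Z/∂n|:
V_g = 9.81 × 1.00×10⁻⁴ / 9.76×10⁻⁵ = 10.1 m/s

10.1 m/s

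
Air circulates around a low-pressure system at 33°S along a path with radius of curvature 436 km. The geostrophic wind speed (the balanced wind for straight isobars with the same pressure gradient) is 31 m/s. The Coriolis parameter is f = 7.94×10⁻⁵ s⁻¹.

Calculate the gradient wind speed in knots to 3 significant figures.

38.4 knots

Around a low, centrifugal force acts outward with Coriolis, so pressure-gradient force balances both:
(1/ρ)|∂P/∂n| = fV + V²/R  →  V² + fR·V − fR·V_g = 0
With fR = 7.94×10⁻⁵ × 436×10³ m = 34.6 m/s:
V = [−fR + √((fR)² + 4 fR V_g)]/2 = [−34.6 + √(34.6² + 4×34.6×31)]/2 = 19.7 m/s
Subgeostrophic (V < V_g = 31 m/s), as expected around a low.
Converting: 19.7 m/s × 1.944 = 38.4 knots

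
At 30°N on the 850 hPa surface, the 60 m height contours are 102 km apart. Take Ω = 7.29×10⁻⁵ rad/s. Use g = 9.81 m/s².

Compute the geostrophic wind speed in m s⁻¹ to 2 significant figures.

79 m s⁻¹

Coriolis parameter at 30°N:
f = 2Ω sin φ = 2 × 7.29×10⁻⁵ × sin 30° = 7.29×10⁻⁵ s⁻¹
Height gradient: |∂Z/∂n| = 60 m / 102000 m = 5.88×10⁻⁴
On a pressure surface, geostrophic balance gives V_g = (g/f)|∂Z/∂n|:
V_g = 9.81 × 5.88×10⁻⁴ / 7.29×10⁻⁵ = 79.2 m/s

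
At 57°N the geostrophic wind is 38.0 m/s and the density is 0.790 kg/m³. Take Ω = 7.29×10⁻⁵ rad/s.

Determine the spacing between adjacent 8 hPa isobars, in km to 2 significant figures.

220 km

Coriolis parameter at 57°N:
f = 2Ω sin φ = 2 × 7.29×10⁻⁵ × sin 57° = 1.22×10⁻⁴ s⁻¹
Geostrophic balance rearranged: |∂P/∂n| = f ρ V_g
|∂P/∂n| = 1.22×10⁻⁴ × 0.790 × 38.0 = 3.67×10⁻³ Pa/m
Isobar spacing: Δn = ΔP/|∂P/∂n| = 800 Pa / 3.67×10⁻³ Pa/m = 217937 m ≈ 220 km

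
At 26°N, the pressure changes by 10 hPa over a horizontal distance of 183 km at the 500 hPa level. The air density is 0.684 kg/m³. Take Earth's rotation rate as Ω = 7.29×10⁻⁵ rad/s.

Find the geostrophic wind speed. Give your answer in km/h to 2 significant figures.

Coriolis parameter at 26°N:
f = 2Ω sin φ = 2 × 7.29×10⁻⁵ × sin 26° = 6.39×10⁻⁵ s⁻¹
Pressure gradient: |∂P/∂n| = 1000 Pa / 183000 m = 5.46×10⁻³ Pa/m
Geostrophic balance (pressure-gradient force = Coriolis force):
V_g = (1/(fρ)) |∂P/∂n| = 5.46×10⁻³ / (6.39×10⁻⁵ × 0.684) = 125 m/s
Converting: 125 m/s × 3.6 = 450 km/h

450 km/h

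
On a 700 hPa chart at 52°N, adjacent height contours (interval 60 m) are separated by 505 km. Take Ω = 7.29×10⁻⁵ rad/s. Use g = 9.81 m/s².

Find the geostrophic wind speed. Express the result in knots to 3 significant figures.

19.7 knots

Coriolis parameter at 52°N:
f = 2Ω sin φ = 2 × 7.29×10⁻⁵ × sin 52° = 1.15×10⁻⁴ s⁻¹
Height gradient: |∂Z/∂n| = 60 m / 505000 m = 1.19×10⁻⁴
On a pressure surface, geostrophic balance gives V_g = (g/f)|∂Z/∂n|:
V_g = 9.81 × 1.19×10⁻⁴ / 1.15×10⁻⁴ = 10.1 m/s
Converting: 10.1 m/s × 1.944 = 19.7 knots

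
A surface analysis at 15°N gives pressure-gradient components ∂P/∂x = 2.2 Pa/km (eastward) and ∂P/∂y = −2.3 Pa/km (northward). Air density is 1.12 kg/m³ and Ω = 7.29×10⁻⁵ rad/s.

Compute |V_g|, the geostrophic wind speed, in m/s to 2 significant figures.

75 m/s

Coriolis parameter at 15°N:
f = 2Ω sin φ = 2 × 7.29×10⁻⁵ × sin 15° = 3.77×10⁻⁵ s⁻¹
Component geostrophic relations (x east, y north):
u_g = −(1/(fρ)) ∂P/∂y,  v_g = (1/(fρ)) ∂P/∂x
u_g = −(−2.3×10⁻³)/(3.77×10⁻⁵ × 1.12) = 54.4 m/s;  v_g = (2.2×10⁻³)/(3.77×10⁻⁵ × 1.12) = 52.1 m/s
|V_g| = √(u_g² + v_g²) = 75.3 m/s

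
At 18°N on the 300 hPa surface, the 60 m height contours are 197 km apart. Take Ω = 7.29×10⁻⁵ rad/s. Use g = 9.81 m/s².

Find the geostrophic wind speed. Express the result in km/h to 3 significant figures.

Coriolis parameter at 18°N:
f = 2Ω sin φ = 2 × 7.29×10⁻⁵ × sin 18° = 4.51×10⁻⁵ s⁻¹
Height gradient: |∂Z/∂n| = 60 m / 197000 m = 3.05×10⁻⁴
On a pressure surface, geostrophic balance gives V_g = (g/f)|∂Z/∂n|:
V_g = 9.81 × 3.05×10⁻⁴ / 4.51×10⁻⁵ = 66.3 m/s
Converting: 66.3 m/s × 3.6 = 239 km/h

239 km/h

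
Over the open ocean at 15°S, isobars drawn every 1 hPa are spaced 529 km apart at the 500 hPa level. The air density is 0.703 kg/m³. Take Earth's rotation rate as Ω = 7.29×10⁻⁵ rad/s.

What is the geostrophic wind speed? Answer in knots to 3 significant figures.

Coriolis parameter at 15°S:
f = 2Ω sin φ = 2 × 7.29×10⁻⁵ × sin 15° = 3.77×10⁻⁵ s⁻¹
Pressure gradient: |∂P/∂n| = 100 Pa / 529000 m = 1.89×10⁻⁴ Pa/m
Geostrophic balance (pressure-gradient force = Coriolis force):
V_g = (1/(fρ)) |∂P/∂n| = 1.89×10⁻⁴ / (3.77×10⁻⁵ × 0.703) = 7.13 m/s
Converting: 7.13 m/s × 1.944 = 13.9 knots

13.9 knots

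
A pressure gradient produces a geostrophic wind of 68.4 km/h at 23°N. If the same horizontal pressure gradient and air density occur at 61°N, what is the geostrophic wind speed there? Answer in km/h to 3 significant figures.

30.6 km/h

With the same pressure gradient and density, V_g ∝ 1/f ∝ 1/sin φ.
V₂ = V₁ · sin φ₁ / sin φ₂ = 68.4 × sin 23° / sin 61°
V₂ = 68.4 × 0.3907/0.8746 = 30.6 km/h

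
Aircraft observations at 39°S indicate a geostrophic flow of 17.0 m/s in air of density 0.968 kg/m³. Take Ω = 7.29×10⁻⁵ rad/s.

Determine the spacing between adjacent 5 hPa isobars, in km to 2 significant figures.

330 km

Coriolis parameter at 39°S:
f = 2Ω sin φ = 2 × 7.29×10⁻⁵ × sin 39° = 9.18×10⁻⁵ s⁻¹
Geostrophic balance rearranged: |∂P/∂n| = f ρ V_g
|∂P/∂n| = 9.18×10⁻⁵ × 0.968 × 17.0 = 1.51×10⁻³ Pa/m
Isobar spacing: Δn = ΔP/|∂P/∂n| = 500 Pa / 1.51×10⁻³ Pa/m = 331144 m ≈ 330 km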